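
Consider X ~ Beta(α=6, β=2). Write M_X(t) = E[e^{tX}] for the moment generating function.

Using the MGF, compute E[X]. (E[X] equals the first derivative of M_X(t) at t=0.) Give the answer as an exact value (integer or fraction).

E[X] = M′(0) = 3/4

M_X(t) = ₁F₁(6; 8; t)
M′(t) = 3*₁F₁(7; 9; t)/4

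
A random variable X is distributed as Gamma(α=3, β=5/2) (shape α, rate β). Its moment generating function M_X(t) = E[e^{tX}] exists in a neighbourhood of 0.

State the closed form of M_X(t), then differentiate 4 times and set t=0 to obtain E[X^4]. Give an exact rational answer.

M_X(t) = 125/(8*(5/2 - t)^3)
M^(4)(t) = -720000/(128*t^7 - 2240*t^6 + 16800*t^5 - 70000*t^4 + 175000*t^3 - 262500*t^2 + 218750*t - 78125)

E[X^4] = M^(4)(0) = 1152/125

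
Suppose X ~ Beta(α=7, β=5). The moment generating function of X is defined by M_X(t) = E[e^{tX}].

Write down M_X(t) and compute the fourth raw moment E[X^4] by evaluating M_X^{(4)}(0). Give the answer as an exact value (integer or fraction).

M_X(t) = ₁F₁(7; 12; t)
D^4[M](t) = 2*₁F₁(11; 16; t)/13

E[X^4] = D^4[M](0) = 2/13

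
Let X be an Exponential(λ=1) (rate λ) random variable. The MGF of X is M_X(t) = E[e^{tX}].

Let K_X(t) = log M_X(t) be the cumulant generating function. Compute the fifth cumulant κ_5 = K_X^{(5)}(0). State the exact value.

κ_5 = K^(5)(0) = 24

M_X(t) = 1/(1 - t)
K_X(t) = log M_X(t) = -log(1 - t)
K^(5)(t) = -24/(t^5 - 5*t^4 + 10*t^3 - 10*t^2 + 5*t - 1)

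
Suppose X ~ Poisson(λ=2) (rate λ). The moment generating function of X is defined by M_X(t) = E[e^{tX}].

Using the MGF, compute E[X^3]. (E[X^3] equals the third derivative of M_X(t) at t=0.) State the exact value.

M_X(t) = e^(2*e^(t) - 2)
M′(t) = 2*e^(-2)*e^(t)*e^(2*e^(t))
M′′(t) = (4*e^(2*t)*e^(2*e^(t)) + 2*e^(t)*e^(2*e^(t)))*e^(-2)
M′′′(t) = (8*e^(3*t)*e^(2*e^(t)) + 12*e^(2*t)*e^(2*e^(t)) + 2*e^(t)*e^(2*e^(t)))*e^(-2)

E[X^3] = M′′′(0) = 22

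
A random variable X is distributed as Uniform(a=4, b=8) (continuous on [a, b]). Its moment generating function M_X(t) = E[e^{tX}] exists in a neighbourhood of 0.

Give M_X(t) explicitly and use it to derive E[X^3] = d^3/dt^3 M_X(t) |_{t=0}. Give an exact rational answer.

E[X^3] = M^(3)(0) = 240

M_X(t) = (e^(8*t) - e^(4*t))/(4*t)
M^(3)(t) = (256*t^3*e^(8*t) - 32*t^3*e^(4*t) - 96*t^2*e^(8*t) + 24*t^2*e^(4*t) + 24*t*e^(8*t) - 12*t*e^(4*t) - 3*e^(8*t) + 3*e^(4*t))/(2*t^4)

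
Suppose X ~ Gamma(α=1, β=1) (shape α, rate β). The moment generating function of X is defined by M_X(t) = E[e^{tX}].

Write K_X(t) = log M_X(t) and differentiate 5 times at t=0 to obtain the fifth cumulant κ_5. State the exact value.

κ_5 = K^(5)(0) = 24

M_X(t) = 1/(1 - t)
K_X(t) = log M_X(t) = -log(1 - t)
K^(5)(t) = -24/(t^5 - 5*t^4 + 10*t^3 - 10*t^2 + 5*t - 1)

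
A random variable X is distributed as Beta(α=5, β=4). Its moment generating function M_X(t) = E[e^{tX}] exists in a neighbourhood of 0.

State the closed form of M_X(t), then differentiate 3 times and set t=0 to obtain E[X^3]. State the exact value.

M_X(t) = ₁F₁(5; 9; t)
D^3[M](t) = 7*₁F₁(8; 12; t)/33

E[X^3] = D^3[M](0) = 7/33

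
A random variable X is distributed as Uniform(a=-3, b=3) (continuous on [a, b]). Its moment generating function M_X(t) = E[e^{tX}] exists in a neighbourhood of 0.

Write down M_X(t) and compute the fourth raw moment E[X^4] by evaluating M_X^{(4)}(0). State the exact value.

M_X(t) = (e^(3*t) - e^(-3*t))/(6*t)
D^4[M](t) = (27*t^4*e^(6*t) - 27*t^4 - 36*t^3*e^(6*t) - 36*t^3 + 36*t^2*e^(6*t) - 36*t^2 - 24*t*e^(6*t) - 24*t + 8*e^(6*t) - 8)*e^(-3*t)/(2*t^5)

E[X^4] = D^4[M](0) = 81/5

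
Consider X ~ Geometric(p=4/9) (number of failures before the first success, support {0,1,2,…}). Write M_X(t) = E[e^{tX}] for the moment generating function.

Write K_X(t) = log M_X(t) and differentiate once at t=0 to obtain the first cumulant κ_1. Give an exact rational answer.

κ_1 = K^(1)(0) = 5/4

M_X(t) = 4/(9*(1 - 5*e^(t)/9))
K_X(t) = log M_X(t) = -log(1 - 5*e^(t)/9) - 2*log(3) + 2*log(2)
K^(1)(t) = -5*e^(t)/(5*e^(t) - 9)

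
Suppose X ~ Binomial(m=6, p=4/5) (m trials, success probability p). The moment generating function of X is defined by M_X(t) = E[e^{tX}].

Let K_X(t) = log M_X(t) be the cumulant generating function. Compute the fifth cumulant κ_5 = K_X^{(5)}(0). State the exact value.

κ_5 = K^(5)(0) = 1656/3125

M_X(t) = (4*e^(t)/5 + 1/5)^6
K_X(t) = log M_X(t) = 6*log(4*e^(t)/5 + 1/5)
K^(5)(t) = (-1536*e^(4*t) + 4224*e^(3*t) - 1056*e^(2*t) + 24*e^(t))/(1024*e^(5*t) + 1280*e^(4*t) + 640*e^(3*t) + 160*e^(2*t) + 20*e^(t) + 1)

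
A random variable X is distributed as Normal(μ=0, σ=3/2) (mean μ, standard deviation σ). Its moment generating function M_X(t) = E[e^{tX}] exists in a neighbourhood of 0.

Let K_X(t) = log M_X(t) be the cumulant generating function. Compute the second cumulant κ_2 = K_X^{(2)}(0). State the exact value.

M_X(t) = e^(9*t^2/8)
K_X(t) = log M_X(t) = 9*t^2/8
D^2[K](t) = 9/4

κ_2 = D^2[K](0) = 9/4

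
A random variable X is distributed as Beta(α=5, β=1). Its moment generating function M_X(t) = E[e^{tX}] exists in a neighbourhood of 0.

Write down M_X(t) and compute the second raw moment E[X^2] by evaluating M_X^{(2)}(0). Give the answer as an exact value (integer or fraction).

M_X(t) = ₁F₁(5; 6; t)
D^2[M](t) = 5*₁F₁(7; 8; t)/7

E[X^2] = D^2[M](0) = 5/7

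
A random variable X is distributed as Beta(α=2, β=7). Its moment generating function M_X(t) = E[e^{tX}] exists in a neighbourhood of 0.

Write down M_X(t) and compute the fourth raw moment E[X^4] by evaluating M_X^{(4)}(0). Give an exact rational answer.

M_X(t) = ₁F₁(2; 9; t)
M^(4)(t) = ₁F₁(6; 13; t)/99

E[X^4] = M^(4)(0) = 1/99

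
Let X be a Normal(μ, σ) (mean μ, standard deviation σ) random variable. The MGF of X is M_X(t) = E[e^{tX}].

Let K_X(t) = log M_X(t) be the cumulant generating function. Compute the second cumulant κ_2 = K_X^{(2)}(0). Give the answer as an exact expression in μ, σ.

M_X(t) = e^(μ*t + σ^2*t^2/2)
K_X(t) = log M_X(t) = μ*t + σ^2*t^2/2
dK/dt = μ + σ^2*t
d^2K/dt^2 = σ^2

κ_2 = d^2K/dt^2 |_{t=0} = σ^2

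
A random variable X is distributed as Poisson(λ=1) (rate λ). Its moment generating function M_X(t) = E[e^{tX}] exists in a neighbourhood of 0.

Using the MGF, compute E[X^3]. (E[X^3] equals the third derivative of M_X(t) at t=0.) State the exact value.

M_X(t) = e^(e^(t) - 1)
dM/dt = e^(-1)*e^(t)*e^(e^(t))
d^2M/dt^2 = (e^(2*t)*e^(e^(t)) + e^(t)*e^(e^(t)))*e^(-1)
d^3M/dt^3 = (e^(3*t)*e^(e^(t)) + 3*e^(2*t)*e^(e^(t)) + e^(t)*e^(e^(t)))*e^(-1)

E[X^3] = d^3M/dt^3 |_{t=0} = 5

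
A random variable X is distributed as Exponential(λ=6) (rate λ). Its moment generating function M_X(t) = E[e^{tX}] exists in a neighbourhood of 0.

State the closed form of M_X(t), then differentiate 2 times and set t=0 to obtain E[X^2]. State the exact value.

E[X^2] = d^2M/dt^2 |_{t=0} = 1/18

M_X(t) = 6/(6 - t)
dM/dt = 6/(t^2 - 12*t + 36)
d^2M/dt^2 = -12/(t^3 - 18*t^2 + 108*t - 216)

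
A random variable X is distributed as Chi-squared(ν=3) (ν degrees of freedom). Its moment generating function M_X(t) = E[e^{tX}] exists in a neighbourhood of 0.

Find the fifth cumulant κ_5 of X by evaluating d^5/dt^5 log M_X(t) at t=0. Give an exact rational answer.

κ_5 = D^5[K](0) = 1152

M_X(t) = (1 - 2*t)^(-3/2)
K_X(t) = log M_X(t) = -3*log(1 - 2*t)/2
D^5[K](t) = -1152/(32*t^5 - 80*t^4 + 80*t^3 - 40*t^2 + 10*t - 1)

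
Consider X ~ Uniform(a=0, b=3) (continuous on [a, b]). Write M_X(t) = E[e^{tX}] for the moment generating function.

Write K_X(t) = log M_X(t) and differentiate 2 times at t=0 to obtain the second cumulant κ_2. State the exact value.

M_X(t) = (e^(3*t) - 1)/(3*t)
K_X(t) = log M_X(t) = -log(t) + log(e^(3*t) - 1) - log(3)
K′(t) = (3*t*e^(3*t) - e^(3*t) + 1)/(t*e^(3*t) - t)
K′′(t) = (-9*t^2*e^(3*t) + e^(6*t) - 2*e^(3*t) + 1)/(t^2*e^(6*t) - 2*t^2*e^(3*t) + t^2)

κ_2 = K′′(0) = 3/4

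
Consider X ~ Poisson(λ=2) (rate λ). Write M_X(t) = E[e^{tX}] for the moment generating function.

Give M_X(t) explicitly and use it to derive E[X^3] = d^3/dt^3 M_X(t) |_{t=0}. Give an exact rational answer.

M_X(t) = e^(2*e^(t) - 2)
D^3[M](t) = (8*e^(3*t)*e^(2*e^(t)) + 12*e^(2*t)*e^(2*e^(t)) + 2*e^(t)*e^(2*e^(t)))*e^(-2)

E[X^3] = D^3[M](0) = 22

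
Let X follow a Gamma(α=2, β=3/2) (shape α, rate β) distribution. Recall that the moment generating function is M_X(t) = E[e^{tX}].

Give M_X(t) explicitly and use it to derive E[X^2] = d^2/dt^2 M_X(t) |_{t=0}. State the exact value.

E[X^2] = d^2M/dt^2 |_{t=0} = 8/3

M_X(t) = 9/(4*(3/2 - t)^2)
dM/dt = -36/(8*t^3 - 36*t^2 + 54*t - 27)
d^2M/dt^2 = 216/(16*t^4 - 96*t^3 + 216*t^2 - 216*t + 81)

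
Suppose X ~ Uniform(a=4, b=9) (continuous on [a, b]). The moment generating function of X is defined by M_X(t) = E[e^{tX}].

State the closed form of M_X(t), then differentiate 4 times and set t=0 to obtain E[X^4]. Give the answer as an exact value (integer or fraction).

M_X(t) = (e^(9*t) - e^(4*t))/(5*t)

E[X^4] = D^4[M](0) = 2321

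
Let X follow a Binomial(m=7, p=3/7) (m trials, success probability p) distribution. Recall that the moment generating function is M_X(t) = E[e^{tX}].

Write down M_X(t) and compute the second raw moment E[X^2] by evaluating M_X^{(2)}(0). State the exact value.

M_X(t) = (3*e^(t)/7 + 4/7)^7
M′(t) = 2187*e^(7*t)/117649 + 17496*e^(6*t)/117649 + 58320*e^(5*t)/117649 + 103680*e^(4*t)/117649 + 103680*e^(3*t)/117649 + 55296*e^(2*t)/117649 + 12288*e^(t)/117649
M′′(t) = 2187*e^(7*t)/16807 + 104976*e^(6*t)/117649 + 291600*e^(5*t)/117649 + 414720*e^(4*t)/117649 + 311040*e^(3*t)/117649 + 110592*e^(2*t)/117649 + 12288*e^(t)/117649

E[X^2] = M′′(0) = 75/7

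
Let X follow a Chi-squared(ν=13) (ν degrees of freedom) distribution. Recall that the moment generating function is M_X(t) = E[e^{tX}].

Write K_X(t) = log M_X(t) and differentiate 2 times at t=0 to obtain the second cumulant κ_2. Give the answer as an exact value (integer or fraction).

M_X(t) = (1 - 2*t)^(-13/2)
K_X(t) = log M_X(t) = -13*log(1 - 2*t)/2
K′(t) = -13/(2*t - 1)
K′′(t) = 26/(4*t^2 - 4*t + 1)

κ_2 = K′′(0) = 26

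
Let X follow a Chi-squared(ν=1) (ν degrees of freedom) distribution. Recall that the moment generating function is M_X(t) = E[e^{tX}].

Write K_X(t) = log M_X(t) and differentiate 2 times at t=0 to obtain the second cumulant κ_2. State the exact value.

M_X(t) = 1/√(1 - 2*t)
K_X(t) = log M_X(t) = -log(1 - 2*t)/2
K^(2)(t) = 2/(4*t^2 - 4*t + 1)

κ_2 = K^(2)(0) = 2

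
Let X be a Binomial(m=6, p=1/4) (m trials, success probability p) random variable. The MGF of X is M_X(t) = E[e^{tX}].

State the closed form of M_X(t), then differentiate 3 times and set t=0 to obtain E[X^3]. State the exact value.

E[X^3] = M^(3)(0) = 9

M_X(t) = (e^(t)/4 + 3/4)^6
M^(3)(t) = 27*e^(6*t)/512 + 1125*e^(5*t)/2048 + 135*e^(4*t)/64 + 3645*e^(3*t)/1024 + 1215*e^(2*t)/512 + 729*e^(t)/2048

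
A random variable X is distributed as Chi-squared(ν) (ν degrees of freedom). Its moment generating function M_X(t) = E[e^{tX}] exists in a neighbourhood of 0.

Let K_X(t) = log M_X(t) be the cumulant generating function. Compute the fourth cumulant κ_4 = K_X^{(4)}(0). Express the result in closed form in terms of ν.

M_X(t) = (1 - 2*t)^(-ν/2)
K_X(t) = log M_X(t) = -ν*log(1 - 2*t)/2
dK/dt = -ν/(2*t - 1)
d^2K/dt^2 = 2*ν/(4*t^2 - 4*t + 1)
d^3K/dt^3 = -8*ν/(8*t^3 - 12*t^2 + 6*t - 1)
d^4K/dt^4 = 48*ν/(16*t^4 - 32*t^3 + 24*t^2 - 8*t + 1)

κ_4 = d^4K/dt^4 |_{t=0} = 48*ν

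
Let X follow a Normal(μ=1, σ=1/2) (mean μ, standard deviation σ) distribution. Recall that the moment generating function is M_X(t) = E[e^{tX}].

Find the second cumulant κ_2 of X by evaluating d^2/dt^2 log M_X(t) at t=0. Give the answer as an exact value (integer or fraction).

κ_2 = D^2[K](0) = 1/4

M_X(t) = e^(t^2/8 + t)
K_X(t) = log M_X(t) = t^2/8 + t
D^2[K](t) = 1/4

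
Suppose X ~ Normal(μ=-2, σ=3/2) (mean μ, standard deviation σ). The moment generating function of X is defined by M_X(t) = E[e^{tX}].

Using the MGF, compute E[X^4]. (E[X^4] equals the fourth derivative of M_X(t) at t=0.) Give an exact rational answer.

M_X(t) = e^(9*t^2/8 - 2*t)
D^4[M](t) = (6561*t^4*e^(9*t^2/8) - 23328*t^3*e^(9*t^2/8) + 48600*t^2*e^(9*t^2/8) - 49536*t*e^(9*t^2/8) + 21808*e^(9*t^2/8))*e^(-2*t)/256

E[X^4] = D^4[M](0) = 1363/16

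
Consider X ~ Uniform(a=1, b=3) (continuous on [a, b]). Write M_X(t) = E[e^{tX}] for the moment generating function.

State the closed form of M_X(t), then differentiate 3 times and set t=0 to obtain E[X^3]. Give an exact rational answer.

E[X^3] = D^3[M](0) = 10

M_X(t) = (e^(3*t) - e^(t))/(2*t)
D^3[M](t) = (27*t^3*e^(3*t) - t^3*e^(t) - 27*t^2*e^(3*t) + 3*t^2*e^(t) + 18*t*e^(3*t) - 6*t*e^(t) - 6*e^(3*t) + 6*e^(t))/(2*t^4)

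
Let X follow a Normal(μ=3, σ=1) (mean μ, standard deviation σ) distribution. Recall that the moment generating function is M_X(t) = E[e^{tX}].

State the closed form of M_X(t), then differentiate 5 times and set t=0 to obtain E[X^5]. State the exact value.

M_X(t) = e^(t^2/2 + 3*t)
M′(t) = t*e^(3*t)*e^(t^2/2) + 3*e^(3*t)*e^(t^2/2)
M′′(t) = t^2*e^(3*t)*e^(t^2/2) + 6*t*e^(3*t)*e^(t^2/2) + 10*e^(3*t)*e^(t^2/2)
M′′′(t) = t^3*e^(3*t)*e^(t^2/2) + 9*t^2*e^(3*t)*e^(t^2/2) + 30*t*e^(3*t)*e^(t^2/2) + 36*e^(3*t)*e^(t^2/2)
M′′′′(t) = t^4*e^(3*t)*e^(t^2/2) + 12*t^3*e^(3*t)*e^(t^2/2) + 60*t^2*e^(3*t)*e^(t^2/2) + 144*t*e^(3*t)*e^(t^2/2) + 138*e^(3*t)*e^(t^2/2)
M′′′′′(t) = t^5*e^(3*t)*e^(t^2/2) + 15*t^4*e^(3*t)*e^(t^2/2) + 100*t^3*e^(3*t)*e^(t^2/2) + 360*t^2*e^(3*t)*e^(t^2/2) + 690*t*e^(3*t)*e^(t^2/2) + 558*e^(3*t)*e^(t^2/2)

E[X^5] = M′′′′′(0) = 558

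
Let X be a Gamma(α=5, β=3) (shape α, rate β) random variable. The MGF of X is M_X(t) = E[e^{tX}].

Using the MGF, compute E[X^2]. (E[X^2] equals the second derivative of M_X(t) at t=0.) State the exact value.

M_X(t) = 243/(3 - t)^5
M^(2)(t) = -7290/(t^7 - 21*t^6 + 189*t^5 - 945*t^4 + 2835*t^3 - 5103*t^2 + 5103*t - 2187)

E[X^2] = M^(2)(0) = 10/3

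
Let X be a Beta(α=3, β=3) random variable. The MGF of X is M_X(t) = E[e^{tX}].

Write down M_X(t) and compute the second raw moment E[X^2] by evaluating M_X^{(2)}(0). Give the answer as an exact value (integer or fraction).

E[X^2] = d^2M/dt^2 |_{t=0} = 2/7

M_X(t) = ₁F₁(3; 6; t)
dM/dt = ₁F₁(4; 7; t)/2
d^2M/dt^2 = 2*₁F₁(5; 8; t)/7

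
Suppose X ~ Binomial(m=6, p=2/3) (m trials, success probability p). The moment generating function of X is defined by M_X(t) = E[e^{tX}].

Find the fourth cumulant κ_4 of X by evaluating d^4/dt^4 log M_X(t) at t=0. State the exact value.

κ_4 = K′′′′(0) = -4/9

M_X(t) = (2*e^(t)/3 + 1/3)^6
K_X(t) = log M_X(t) = 6*log(2*e^(t)/3 + 1/3)
K′(t) = 12*e^(t)/(2*e^(t) + 1)
K′′(t) = 12*e^(t)/(4*e^(2*t) + 4*e^(t) + 1)
K′′′(t) = (-24*e^(2*t) + 12*e^(t))/(8*e^(3*t) + 12*e^(2*t) + 6*e^(t) + 1)
K′′′′(t) = (48*e^(3*t) - 96*e^(2*t) + 12*e^(t))/(16*e^(4*t) + 32*e^(3*t) + 24*e^(2*t) + 8*e^(t) + 1)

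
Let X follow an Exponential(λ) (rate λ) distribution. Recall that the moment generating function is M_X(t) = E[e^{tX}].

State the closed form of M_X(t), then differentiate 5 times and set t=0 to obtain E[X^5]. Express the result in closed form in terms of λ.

E[X^5] = D^5[M](0) = 120/λ^5

M_X(t) = λ/(λ - t)
D^5[M](t) = 120*λ/(λ^6 - 6*λ^5*t + 15*λ^4*t^2 - 20*λ^3*t^3 + 15*λ^2*t^4 - 6*λ*t^5 + t^6)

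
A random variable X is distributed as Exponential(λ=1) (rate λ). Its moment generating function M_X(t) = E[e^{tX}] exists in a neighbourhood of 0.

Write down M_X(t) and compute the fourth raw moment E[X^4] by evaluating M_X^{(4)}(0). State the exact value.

E[X^4] = d^4M/dt^4 |_{t=0} = 24

M_X(t) = 1/(1 - t)
dM/dt = 1/(t^2 - 2*t + 1)
d^2M/dt^2 = -2/(t^3 - 3*t^2 + 3*t - 1)
d^3M/dt^3 = 6/(t^4 - 4*t^3 + 6*t^2 - 4*t + 1)
d^4M/dt^4 = -24/(t^5 - 5*t^4 + 10*t^3 - 10*t^2 + 5*t - 1)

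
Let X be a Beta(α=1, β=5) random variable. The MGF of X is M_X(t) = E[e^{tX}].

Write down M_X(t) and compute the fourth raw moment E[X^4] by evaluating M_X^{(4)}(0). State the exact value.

E[X^4] = M^(4)(0) = 1/126

M_X(t) = ₁F₁(1; 6; t)
M^(4)(t) = ₁F₁(5; 10; t)/126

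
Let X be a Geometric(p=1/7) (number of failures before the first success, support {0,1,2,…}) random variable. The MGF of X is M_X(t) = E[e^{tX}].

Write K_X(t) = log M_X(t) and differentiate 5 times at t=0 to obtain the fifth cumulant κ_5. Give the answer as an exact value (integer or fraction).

κ_5 = K′′′′′(0) = 275730

M_X(t) = 1/(7*(1 - 6*e^(t)/7))
K_X(t) = log M_X(t) = -log(1 - 6*e^(t)/7) - log(7)
K′(t) = -6*e^(t)/(6*e^(t) - 7)
K′′(t) = 42*e^(t)/(36*e^(2*t) - 84*e^(t) + 49)
K′′′(t) = (-252*e^(2*t) - 294*e^(t))/(216*e^(3*t) - 756*e^(2*t) + 882*e^(t) - 343)
K′′′′(t) = (1512*e^(3*t) + 7056*e^(2*t) + 2058*e^(t))/(1296*e^(4*t) - 6048*e^(3*t) + 10584*e^(2*t) - 8232*e^(t) + 2401)
K′′′′′(t) = (-9072*e^(4*t) - 116424*e^(3*t) - 135828*e^(2*t) - 14406*e^(t))/(7776*e^(5*t) - 45360*e^(4*t) + 105840*e^(3*t) - 123480*e^(2*t) + 72030*e^(t) - 16807)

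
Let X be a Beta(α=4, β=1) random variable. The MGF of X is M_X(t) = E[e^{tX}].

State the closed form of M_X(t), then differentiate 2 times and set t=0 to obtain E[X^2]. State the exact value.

M_X(t) = ₁F₁(4; 5; t)
M^(2)(t) = 2*₁F₁(6; 7; t)/3

E[X^2] = M^(2)(0) = 2/3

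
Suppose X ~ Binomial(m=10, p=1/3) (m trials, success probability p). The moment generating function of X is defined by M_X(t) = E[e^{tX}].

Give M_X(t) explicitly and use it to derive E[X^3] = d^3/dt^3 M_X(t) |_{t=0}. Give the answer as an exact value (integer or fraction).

E[X^3] = D^3[M](0) = 60

M_X(t) = (e^(t)/3 + 2/3)^10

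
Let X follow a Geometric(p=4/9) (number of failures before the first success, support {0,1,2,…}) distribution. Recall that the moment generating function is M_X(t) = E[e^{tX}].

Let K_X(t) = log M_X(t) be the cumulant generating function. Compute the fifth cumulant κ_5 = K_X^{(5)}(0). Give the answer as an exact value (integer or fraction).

κ_5 = d^5K/dt^5 |_{t=0} = 43785/128

M_X(t) = 4/(9*(1 - 5*e^(t)/9))
K_X(t) = log M_X(t) = -log(1 - 5*e^(t)/9) - 2*log(3) + 2*log(2)
dK/dt = -5*e^(t)/(5*e^(t) - 9)
d^2K/dt^2 = 45*e^(t)/(25*e^(2*t) - 90*e^(t) + 81)
d^3K/dt^3 = (-225*e^(2*t) - 405*e^(t))/(125*e^(3*t) - 675*e^(2*t) + 1215*e^(t) - 729)
d^4K/dt^4 = (1125*e^(3*t) + 8100*e^(2*t) + 3645*e^(t))/(625*e^(4*t) - 4500*e^(3*t) + 12150*e^(2*t) - 14580*e^(t) + 6561)
d^5K/dt^5 = (-5625*e^(4*t) - 111375*e^(3*t) - 200475*e^(2*t) - 32805*e^(t))/(3125*e^(5*t) - 28125*e^(4*t) + 101250*e^(3*t) - 182250*e^(2*t) + 164025*e^(t) - 59049)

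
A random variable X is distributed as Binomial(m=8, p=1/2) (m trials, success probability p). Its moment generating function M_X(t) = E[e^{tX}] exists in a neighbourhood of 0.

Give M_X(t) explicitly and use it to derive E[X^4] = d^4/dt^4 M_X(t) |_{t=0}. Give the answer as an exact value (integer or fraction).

M_X(t) = (e^(t)/2 + 1/2)^8
dM/dt = e^(8*t)/32 + 7*e^(7*t)/32 + 21*e^(6*t)/32 + 35*e^(5*t)/32 + 35*e^(4*t)/32 + 21*e^(3*t)/32 + 7*e^(2*t)/32 + e^(t)/32
d^2M/dt^2 = e^(8*t)/4 + 49*e^(7*t)/32 + 63*e^(6*t)/16 + 175*e^(5*t)/32 + 35*e^(4*t)/8 + 63*e^(3*t)/32 + 7*e^(2*t)/16 + e^(t)/32
d^3M/dt^3 = 2*e^(8*t) + 343*e^(7*t)/32 + 189*e^(6*t)/8 + 875*e^(5*t)/32 + 35*e^(4*t)/2 + 189*e^(3*t)/32 + 7*e^(2*t)/8 + e^(t)/32
d^4M/dt^4 = 16*e^(8*t) + 2401*e^(7*t)/32 + 567*e^(6*t)/4 + 4375*e^(5*t)/32 + 70*e^(4*t) + 567*e^(3*t)/32 + 7*e^(2*t)/4 + e^(t)/32

E[X^4] = d^4M/dt^4 |_{t=0} = 459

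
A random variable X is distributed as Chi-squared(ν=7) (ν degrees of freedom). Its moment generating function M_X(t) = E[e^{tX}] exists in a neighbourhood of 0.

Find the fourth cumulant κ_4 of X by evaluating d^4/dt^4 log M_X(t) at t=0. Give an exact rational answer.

κ_4 = K′′′′(0) = 336

M_X(t) = (1 - 2*t)^(-7/2)
K_X(t) = log M_X(t) = -7*log(1 - 2*t)/2
K′(t) = -7/(2*t - 1)
K′′(t) = 14/(4*t^2 - 4*t + 1)
K′′′(t) = -56/(8*t^3 - 12*t^2 + 6*t - 1)
K′′′′(t) = 336/(16*t^4 - 32*t^3 + 24*t^2 - 8*t + 1)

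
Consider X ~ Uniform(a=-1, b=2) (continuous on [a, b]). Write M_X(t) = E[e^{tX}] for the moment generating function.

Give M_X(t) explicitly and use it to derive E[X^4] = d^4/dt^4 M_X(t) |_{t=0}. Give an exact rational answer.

M_X(t) = (e^(2*t) - e^(-t))/(3*t)
M′(t) = (2*t*e^(3*t) + t - e^(3*t) + 1)*e^(-t)/(3*t^2)
M′′(t) = (4*t^2*e^(3*t) - t^2 - 4*t*e^(3*t) - 2*t + 2*e^(3*t) - 2)*e^(-t)/(3*t^3)
M′′′(t) = (8*t^3*e^(3*t) + t^3 - 12*t^2*e^(3*t) + 3*t^2 + 12*t*e^(3*t) + 6*t - 6*e^(3*t) + 6)*e^(-t)/(3*t^4)
M′′′′(t) = (16*t^4*e^(3*t) - t^4 - 32*t^3*e^(3*t) - 4*t^3 + 48*t^2*e^(3*t) - 12*t^2 - 48*t*e^(3*t) - 24*t + 24*e^(3*t) - 24)*e^(-t)/(3*t^5)

E[X^4] = M′′′′(0) = 11/5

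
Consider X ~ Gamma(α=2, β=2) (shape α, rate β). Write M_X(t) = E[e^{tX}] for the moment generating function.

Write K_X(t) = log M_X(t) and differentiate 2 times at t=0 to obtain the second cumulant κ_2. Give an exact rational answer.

κ_2 = K′′(0) = 1/2

M_X(t) = 4/(2 - t)^2
K_X(t) = log M_X(t) = -2*log(2 - t) + 2*log(2)
K′(t) = -2/(t - 2)
K′′(t) = 2/(t^2 - 4*t + 4)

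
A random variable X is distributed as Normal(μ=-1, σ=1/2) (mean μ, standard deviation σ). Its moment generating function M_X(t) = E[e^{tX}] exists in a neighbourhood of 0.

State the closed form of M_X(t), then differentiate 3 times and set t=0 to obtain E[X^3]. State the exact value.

M_X(t) = e^(t^2/8 - t)
M′(t) = t*e^(-t)*e^(t^2/8)/4 - e^(-t)*e^(t^2/8)
M′′(t) = (t^2*e^(t^2/8) - 8*t*e^(t^2/8) + 20*e^(t^2/8))*e^(-t)/16
M′′′(t) = (t^3*e^(t^2/8) - 12*t^2*e^(t^2/8) + 60*t*e^(t^2/8) - 112*e^(t^2/8))*e^(-t)/64

E[X^3] = M′′′(0) = -7/4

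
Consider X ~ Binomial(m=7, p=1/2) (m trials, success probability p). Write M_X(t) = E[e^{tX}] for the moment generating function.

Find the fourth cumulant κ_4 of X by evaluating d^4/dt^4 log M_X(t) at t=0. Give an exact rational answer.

κ_4 = d^4K/dt^4 |_{t=0} = -7/8

M_X(t) = (e^(t)/2 + 1/2)^7
K_X(t) = log M_X(t) = 7*log(e^(t)/2 + 1/2)
dK/dt = 7*e^(t)/(e^(t) + 1)
d^2K/dt^2 = 7*e^(t)/(e^(2*t) + 2*e^(t) + 1)
d^3K/dt^3 = (-7*e^(2*t) + 7*e^(t))/(e^(3*t) + 3*e^(2*t) + 3*e^(t) + 1)
d^4K/dt^4 = (7*e^(3*t) - 28*e^(2*t) + 7*e^(t))/(e^(4*t) + 4*e^(3*t) + 6*e^(2*t) + 4*e^(t) + 1)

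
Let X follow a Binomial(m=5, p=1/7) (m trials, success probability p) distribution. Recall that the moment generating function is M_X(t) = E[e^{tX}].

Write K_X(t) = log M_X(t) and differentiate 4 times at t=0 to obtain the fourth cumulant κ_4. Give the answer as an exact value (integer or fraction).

M_X(t) = (e^(t)/7 + 6/7)^5
K_X(t) = log M_X(t) = 5*log(e^(t)/7 + 6/7)
K^(4)(t) = (30*e^(3*t) - 720*e^(2*t) + 1080*e^(t))/(e^(4*t) + 24*e^(3*t) + 216*e^(2*t) + 864*e^(t) + 1296)

κ_4 = K^(4)(0) = 390/2401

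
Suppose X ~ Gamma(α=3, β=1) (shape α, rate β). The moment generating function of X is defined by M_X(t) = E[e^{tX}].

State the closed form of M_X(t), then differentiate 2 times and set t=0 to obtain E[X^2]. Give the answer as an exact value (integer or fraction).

E[X^2] = M^(2)(0) = 12

M_X(t) = (1 - t)^(-3)
M^(2)(t) = -12/(t^5 - 5*t^4 + 10*t^3 - 10*t^2 + 5*t - 1)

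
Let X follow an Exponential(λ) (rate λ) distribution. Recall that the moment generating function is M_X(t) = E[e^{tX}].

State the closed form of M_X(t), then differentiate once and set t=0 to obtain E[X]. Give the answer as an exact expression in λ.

E[X] = M^(1)(0) = 1/λ

M_X(t) = λ/(λ - t)
M^(1)(t) = λ/(λ^2 - 2*λ*t + t^2)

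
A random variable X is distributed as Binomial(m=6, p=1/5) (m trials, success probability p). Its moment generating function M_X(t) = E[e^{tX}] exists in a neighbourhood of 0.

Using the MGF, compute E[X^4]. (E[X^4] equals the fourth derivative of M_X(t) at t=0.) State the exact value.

M_X(t) = (e^(t)/5 + 4/5)^6
dM/dt = 6*e^(6*t)/15625 + 24*e^(5*t)/3125 + 192*e^(4*t)/3125 + 768*e^(3*t)/3125 + 1536*e^(2*t)/3125 + 6144*e^(t)/15625
d^2M/dt^2 = 36*e^(6*t)/15625 + 24*e^(5*t)/625 + 768*e^(4*t)/3125 + 2304*e^(3*t)/3125 + 3072*e^(2*t)/3125 + 6144*e^(t)/15625
d^3M/dt^3 = 216*e^(6*t)/15625 + 24*e^(5*t)/125 + 3072*e^(4*t)/3125 + 6912*e^(3*t)/3125 + 6144*e^(2*t)/3125 + 6144*e^(t)/15625
d^4M/dt^4 = 1296*e^(6*t)/15625 + 24*e^(5*t)/25 + 12288*e^(4*t)/3125 + 20736*e^(3*t)/3125 + 12288*e^(2*t)/3125 + 6144*e^(t)/15625

E[X^4] = d^4M/dt^4 |_{t=0} = 1992/125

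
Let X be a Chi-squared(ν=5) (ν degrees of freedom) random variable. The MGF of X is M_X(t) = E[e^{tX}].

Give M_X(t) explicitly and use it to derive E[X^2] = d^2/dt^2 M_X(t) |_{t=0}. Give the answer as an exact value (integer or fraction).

E[X^2] = D^2[M](0) = 35

M_X(t) = (1 - 2*t)^(-5/2)
D^2[M](t) = 35/(16*t^4*√(1 - 2*t) - 32*t^3*√(1 - 2*t) + 24*t^2*√(1 - 2*t) - 8*t*√(1 - 2*t) + √(1 - 2*t))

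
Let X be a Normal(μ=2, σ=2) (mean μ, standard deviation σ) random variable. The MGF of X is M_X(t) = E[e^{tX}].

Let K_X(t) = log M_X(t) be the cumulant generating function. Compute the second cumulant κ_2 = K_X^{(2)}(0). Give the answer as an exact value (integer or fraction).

κ_2 = d^2K/dt^2 |_{t=0} = 4

M_X(t) = e^(2*t^2 + 2*t)
K_X(t) = log M_X(t) = 2*t^2 + 2*t
dK/dt = 4*t + 2
d^2K/dt^2 = 4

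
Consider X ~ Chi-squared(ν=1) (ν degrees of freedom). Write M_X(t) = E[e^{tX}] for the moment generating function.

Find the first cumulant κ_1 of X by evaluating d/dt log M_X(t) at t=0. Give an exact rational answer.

κ_1 = K′(0) = 1

M_X(t) = 1/√(1 - 2*t)
K_X(t) = log M_X(t) = -log(1 - 2*t)/2
K′(t) = -1/(2*t - 1)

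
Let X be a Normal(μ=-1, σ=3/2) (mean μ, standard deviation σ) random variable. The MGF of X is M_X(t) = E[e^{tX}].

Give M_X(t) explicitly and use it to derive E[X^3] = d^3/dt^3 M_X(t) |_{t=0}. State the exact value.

E[X^3] = D^3[M](0) = -31/4

M_X(t) = e^(9*t^2/8 - t)
D^3[M](t) = (729*t^3*e^(9*t^2/8) - 972*t^2*e^(9*t^2/8) + 1404*t*e^(9*t^2/8) - 496*e^(9*t^2/8))*e^(-t)/64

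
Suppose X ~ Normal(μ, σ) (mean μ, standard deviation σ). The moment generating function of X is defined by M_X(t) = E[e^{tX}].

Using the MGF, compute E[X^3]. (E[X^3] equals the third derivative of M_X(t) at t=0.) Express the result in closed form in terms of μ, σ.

E[X^3] = d^3M/dt^3 |_{t=0} = μ*(μ^2 + 3*σ^2)

M_X(t) = e^(μ*t + σ^2*t^2/2)
dM/dt = μ*e^(μ*t)*e^(σ^2*t^2/2) + σ^2*t*e^(μ*t)*e^(σ^2*t^2/2)
d^2M/dt^2 = μ^2*e^(μ*t)*e^(σ^2*t^2/2) + 2*μ*σ^2*t*e^(μ*t)*e^(σ^2*t^2/2) + σ^4*t^2*e^(μ*t)*e^(σ^2*t^2/2) + σ^2*e^(μ*t)*e^(σ^2*t^2/2)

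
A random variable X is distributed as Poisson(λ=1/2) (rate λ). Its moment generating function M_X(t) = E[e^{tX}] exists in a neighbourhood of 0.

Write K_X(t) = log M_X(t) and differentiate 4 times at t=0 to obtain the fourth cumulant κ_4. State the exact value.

M_X(t) = e^(e^(t)/2 - 1/2)
K_X(t) = log M_X(t) = e^(t)/2 - 1/2
K′(t) = e^(t)/2
K′′(t) = e^(t)/2
K′′′(t) = e^(t)/2
K′′′′(t) = e^(t)/2

κ_4 = K′′′′(0) = 1/2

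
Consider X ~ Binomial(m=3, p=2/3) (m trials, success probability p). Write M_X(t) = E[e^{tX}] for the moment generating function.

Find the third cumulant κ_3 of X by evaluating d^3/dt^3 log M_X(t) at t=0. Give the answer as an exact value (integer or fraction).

κ_3 = D^3[K](0) = -2/9

M_X(t) = (2*e^(t)/3 + 1/3)^3
K_X(t) = log M_X(t) = 3*log(2*e^(t)/3 + 1/3)
D^3[K](t) = (-12*e^(2*t) + 6*e^(t))/(8*e^(3*t) + 12*e^(2*t) + 6*e^(t) + 1)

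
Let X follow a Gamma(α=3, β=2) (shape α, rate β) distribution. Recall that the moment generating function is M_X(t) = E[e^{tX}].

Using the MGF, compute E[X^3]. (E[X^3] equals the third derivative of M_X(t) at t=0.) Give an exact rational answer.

M_X(t) = 8/(2 - t)^3
dM/dt = 24/(t^4 - 8*t^3 + 24*t^2 - 32*t + 16)
d^2M/dt^2 = -96/(t^5 - 10*t^4 + 40*t^3 - 80*t^2 + 80*t - 32)
d^3M/dt^3 = 480/(t^6 - 12*t^5 + 60*t^4 - 160*t^3 + 240*t^2 - 192*t + 64)

E[X^3] = d^3M/dt^3 |_{t=0} = 15/2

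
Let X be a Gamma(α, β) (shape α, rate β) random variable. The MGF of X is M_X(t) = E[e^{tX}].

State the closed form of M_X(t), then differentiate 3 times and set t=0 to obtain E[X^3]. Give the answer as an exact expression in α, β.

M_X(t) = (β/(β - t))^α
dM/dt = -α*β^α*(1/(β - t))^α/(-β + t)
d^2M/dt^2 = (α^2*β^α*(1/(β - t))^α + α*β^α*(1/(β - t))^α)/(β^2 - 2*β*t + t^2)
d^3M/dt^3 = (-α^3*β^α*(1/(β - t))^α - 3*α^2*β^α*(1/(β - t))^α - 2*α*β^α*(1/(β - t))^α)/(-β^3 + 3*β^2*t - 3*β*t^2 + t^3)

E[X^3] = d^3M/dt^3 |_{t=0} = α*(α^2 + 3*α + 2)/β^3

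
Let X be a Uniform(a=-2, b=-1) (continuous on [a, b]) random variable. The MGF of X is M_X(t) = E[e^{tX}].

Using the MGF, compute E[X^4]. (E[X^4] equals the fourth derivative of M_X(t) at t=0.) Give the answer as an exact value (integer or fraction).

M_X(t) = (e^(-t) - e^(-2*t))/t
D^4[M](t) = (t^4*e^(t) - 16*t^4 + 4*t^3*e^(t) - 32*t^3 + 12*t^2*e^(t) - 48*t^2 + 24*t*e^(t) - 48*t + 24*e^(t) - 24)*e^(-2*t)/t^5

E[X^4] = D^4[M](0) = 31/5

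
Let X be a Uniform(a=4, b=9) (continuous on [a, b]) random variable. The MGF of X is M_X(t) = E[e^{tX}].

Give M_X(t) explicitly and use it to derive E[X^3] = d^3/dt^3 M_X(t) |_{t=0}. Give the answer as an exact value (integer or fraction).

M_X(t) = (e^(9*t) - e^(4*t))/(5*t)
D^3[M](t) = (729*t^3*e^(9*t) - 64*t^3*e^(4*t) - 243*t^2*e^(9*t) + 48*t^2*e^(4*t) + 54*t*e^(9*t) - 24*t*e^(4*t) - 6*e^(9*t) + 6*e^(4*t))/(5*t^4)

E[X^3] = D^3[M](0) = 1261/4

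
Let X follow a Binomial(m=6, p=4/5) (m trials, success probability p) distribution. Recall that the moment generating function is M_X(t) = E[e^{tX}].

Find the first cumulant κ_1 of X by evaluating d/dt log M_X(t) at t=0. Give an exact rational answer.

M_X(t) = (4*e^(t)/5 + 1/5)^6
K_X(t) = log M_X(t) = 6*log(4*e^(t)/5 + 1/5)
dK/dt = 24*e^(t)/(4*e^(t) + 1)

κ_1 = dK/dt |_{t=0} = 24/5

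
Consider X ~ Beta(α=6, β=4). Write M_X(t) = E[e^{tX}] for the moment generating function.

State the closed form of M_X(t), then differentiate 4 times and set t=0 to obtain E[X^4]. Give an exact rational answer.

M_X(t) = ₁F₁(6; 10; t)
M′(t) = 3*₁F₁(7; 11; t)/5
M′′(t) = 21*₁F₁(8; 12; t)/55
M′′′(t) = 14*₁F₁(9; 13; t)/55
M′′′′(t) = 126*₁F₁(10; 14; t)/715

E[X^4] = M′′′′(0) = 126/715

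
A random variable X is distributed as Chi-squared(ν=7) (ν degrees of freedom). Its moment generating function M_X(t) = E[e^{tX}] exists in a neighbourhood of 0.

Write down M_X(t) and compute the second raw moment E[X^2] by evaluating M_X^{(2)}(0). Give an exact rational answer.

E[X^2] = D^2[M](0) = 63

M_X(t) = (1 - 2*t)^(-7/2)
D^2[M](t) = -63/(32*t^5*√(1 - 2*t) - 80*t^4*√(1 - 2*t) + 80*t^3*√(1 - 2*t) - 40*t^2*√(1 - 2*t) + 10*t*√(1 - 2*t) - √(1 - 2*t))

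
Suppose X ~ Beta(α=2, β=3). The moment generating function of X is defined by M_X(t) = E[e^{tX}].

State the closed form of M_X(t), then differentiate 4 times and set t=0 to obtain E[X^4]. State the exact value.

E[X^4] = d^4M/dt^4 |_{t=0} = 1/14

M_X(t) = ₁F₁(2; 5; t)
dM/dt = 2*₁F₁(3; 6; t)/5
d^2M/dt^2 = ₁F₁(4; 7; t)/5
d^3M/dt^3 = 4*₁F₁(5; 8; t)/35
d^4M/dt^4 = ₁F₁(6; 9; t)/14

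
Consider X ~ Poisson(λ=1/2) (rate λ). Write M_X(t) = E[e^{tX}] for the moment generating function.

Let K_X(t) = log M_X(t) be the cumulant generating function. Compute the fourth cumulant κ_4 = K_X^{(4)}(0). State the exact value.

M_X(t) = e^(e^(t)/2 - 1/2)
K_X(t) = log M_X(t) = e^(t)/2 - 1/2
D^4[K](t) = e^(t)/2

κ_4 = D^4[K](0) = 1/2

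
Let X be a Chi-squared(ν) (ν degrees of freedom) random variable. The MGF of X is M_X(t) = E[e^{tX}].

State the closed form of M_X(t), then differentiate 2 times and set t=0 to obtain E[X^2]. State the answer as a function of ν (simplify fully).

M_X(t) = (1 - 2*t)^(-ν/2)
M^(2)(t) = (ν^2 + 2*ν)/(4*t^2*(1 - 2*t)^(ν/2) - 4*t*(1 - 2*t)^(ν/2) + (1 - 2*t)^(ν/2))

E[X^2] = M^(2)(0) = ν*(ν + 2)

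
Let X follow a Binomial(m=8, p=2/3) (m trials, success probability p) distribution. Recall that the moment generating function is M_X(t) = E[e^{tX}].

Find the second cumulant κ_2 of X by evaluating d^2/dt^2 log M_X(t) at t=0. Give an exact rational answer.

κ_2 = K′′(0) = 16/9

M_X(t) = (2*e^(t)/3 + 1/3)^8
K_X(t) = log M_X(t) = 8*log(2*e^(t)/3 + 1/3)
K′(t) = 16*e^(t)/(2*e^(t) + 1)
K′′(t) = 16*e^(t)/(4*e^(2*t) + 4*e^(t) + 1)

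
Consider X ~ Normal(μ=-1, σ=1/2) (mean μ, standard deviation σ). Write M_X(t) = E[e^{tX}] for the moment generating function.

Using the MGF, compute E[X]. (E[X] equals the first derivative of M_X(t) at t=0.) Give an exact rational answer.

E[X] = M′(0) = -1

M_X(t) = e^(t^2/8 - t)
M′(t) = t*e^(-t)*e^(t^2/8)/4 - e^(-t)*e^(t^2/8)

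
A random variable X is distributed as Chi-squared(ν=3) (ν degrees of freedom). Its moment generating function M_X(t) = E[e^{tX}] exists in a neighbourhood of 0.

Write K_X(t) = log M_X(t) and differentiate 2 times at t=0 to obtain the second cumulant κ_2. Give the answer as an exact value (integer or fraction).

M_X(t) = (1 - 2*t)^(-3/2)
K_X(t) = log M_X(t) = -3*log(1 - 2*t)/2
dK/dt = -3/(2*t - 1)
d^2K/dt^2 = 6/(4*t^2 - 4*t + 1)

κ_2 = d^2K/dt^2 |_{t=0} = 6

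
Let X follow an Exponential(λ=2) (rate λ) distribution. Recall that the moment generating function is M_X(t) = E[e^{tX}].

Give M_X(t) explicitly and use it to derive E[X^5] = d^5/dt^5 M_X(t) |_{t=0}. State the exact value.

M_X(t) = 2/(2 - t)
M^(5)(t) = 240/(t^6 - 12*t^5 + 60*t^4 - 160*t^3 + 240*t^2 - 192*t + 64)

E[X^5] = M^(5)(0) = 15/4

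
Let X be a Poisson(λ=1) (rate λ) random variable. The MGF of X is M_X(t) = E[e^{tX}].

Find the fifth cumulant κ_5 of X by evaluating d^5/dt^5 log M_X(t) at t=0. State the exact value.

κ_5 = K′′′′′(0) = 1

M_X(t) = e^(e^(t) - 1)
K_X(t) = log M_X(t) = e^(t) - 1
K′(t) = e^(t)
K′′(t) = e^(t)
K′′′(t) = e^(t)
K′′′′(t) = e^(t)
K′′′′′(t) = e^(t)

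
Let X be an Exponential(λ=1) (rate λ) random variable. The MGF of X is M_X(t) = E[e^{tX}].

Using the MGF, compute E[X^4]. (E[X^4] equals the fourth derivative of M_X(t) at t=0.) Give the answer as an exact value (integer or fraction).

M_X(t) = 1/(1 - t)
M^(4)(t) = -24/(t^5 - 5*t^4 + 10*t^3 - 10*t^2 + 5*t - 1)

E[X^4] = M^(4)(0) = 24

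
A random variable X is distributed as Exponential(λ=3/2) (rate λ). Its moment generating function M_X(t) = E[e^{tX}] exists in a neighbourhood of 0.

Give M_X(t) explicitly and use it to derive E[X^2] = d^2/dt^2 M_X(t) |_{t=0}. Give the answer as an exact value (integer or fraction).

E[X^2] = M′′(0) = 8/9

M_X(t) = 3/(2*(3/2 - t))
M′(t) = 6/(4*t^2 - 12*t + 9)
M′′(t) = -24/(8*t^3 - 36*t^2 + 54*t - 27)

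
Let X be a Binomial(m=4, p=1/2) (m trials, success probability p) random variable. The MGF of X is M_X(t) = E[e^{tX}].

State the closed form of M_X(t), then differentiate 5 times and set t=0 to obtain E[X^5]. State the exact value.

M_X(t) = (e^(t)/2 + 1/2)^4
dM/dt = e^(4*t)/4 + 3*e^(3*t)/4 + 3*e^(2*t)/4 + e^(t)/4
d^2M/dt^2 = e^(4*t) + 9*e^(3*t)/4 + 3*e^(2*t)/2 + e^(t)/4
d^3M/dt^3 = 4*e^(4*t) + 27*e^(3*t)/4 + 3*e^(2*t) + e^(t)/4
d^4M/dt^4 = 16*e^(4*t) + 81*e^(3*t)/4 + 6*e^(2*t) + e^(t)/4
d^5M/dt^5 = 64*e^(4*t) + 243*e^(3*t)/4 + 12*e^(2*t) + e^(t)/4

E[X^5] = d^5M/dt^5 |_{t=0} = 137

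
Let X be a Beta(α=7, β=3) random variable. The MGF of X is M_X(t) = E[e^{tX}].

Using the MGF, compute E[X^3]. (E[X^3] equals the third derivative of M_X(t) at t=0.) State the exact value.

M_X(t) = ₁F₁(7; 10; t)
M′(t) = 7*₁F₁(8; 11; t)/10
M′′(t) = 28*₁F₁(9; 12; t)/55
M′′′(t) = 21*₁F₁(10; 13; t)/55

E[X^3] = M′′′(0) = 21/55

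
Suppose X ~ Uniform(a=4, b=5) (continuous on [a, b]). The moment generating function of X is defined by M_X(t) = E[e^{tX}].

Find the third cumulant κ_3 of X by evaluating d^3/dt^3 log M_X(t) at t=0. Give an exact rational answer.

κ_3 = K^(3)(0) = 0

M_X(t) = (e^(5*t) - e^(4*t))/t
K_X(t) = log M_X(t) = -log(t) + log(e^(5*t) - e^(4*t))
K^(3)(t) = (t^3*e^(2*t) + t^3*e^(t) - 2*e^(3*t) + 6*e^(2*t) - 6*e^(t) + 2)/(t^3*e^(3*t) - 3*t^3*e^(2*t) + 3*t^3*e^(t) - t^3)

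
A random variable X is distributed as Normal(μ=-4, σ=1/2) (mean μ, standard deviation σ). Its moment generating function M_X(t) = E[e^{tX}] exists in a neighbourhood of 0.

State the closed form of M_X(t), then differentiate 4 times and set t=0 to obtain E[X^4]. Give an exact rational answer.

M_X(t) = e^(t^2/8 - 4*t)
dM/dt = t*e^(-4*t)*e^(t^2/8)/4 - 4*e^(-4*t)*e^(t^2/8)
d^2M/dt^2 = (t^2*e^(t^2/8) - 32*t*e^(t^2/8) + 260*e^(t^2/8))*e^(-4*t)/16
d^3M/dt^3 = (t^3*e^(t^2/8) - 48*t^2*e^(t^2/8) + 780*t*e^(t^2/8) - 4288*e^(t^2/8))*e^(-4*t)/64
d^4M/dt^4 = (t^4*e^(t^2/8) - 64*t^3*e^(t^2/8) + 1560*t^2*e^(t^2/8) - 17152*t*e^(t^2/8) + 71728*e^(t^2/8))*e^(-4*t)/256

E[X^4] = d^4M/dt^4 |_{t=0} = 4483/16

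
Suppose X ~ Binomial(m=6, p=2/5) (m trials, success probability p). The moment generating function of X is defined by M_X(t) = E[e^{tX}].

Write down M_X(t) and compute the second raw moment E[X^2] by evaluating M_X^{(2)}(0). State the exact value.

M_X(t) = (2*e^(t)/5 + 3/5)^6
dM/dt = 384*e^(6*t)/15625 + 576*e^(5*t)/3125 + 1728*e^(4*t)/3125 + 2592*e^(3*t)/3125 + 1944*e^(2*t)/3125 + 2916*e^(t)/15625
d^2M/dt^2 = 2304*e^(6*t)/15625 + 576*e^(5*t)/625 + 6912*e^(4*t)/3125 + 7776*e^(3*t)/3125 + 3888*e^(2*t)/3125 + 2916*e^(t)/15625

E[X^2] = d^2M/dt^2 |_{t=0} = 36/5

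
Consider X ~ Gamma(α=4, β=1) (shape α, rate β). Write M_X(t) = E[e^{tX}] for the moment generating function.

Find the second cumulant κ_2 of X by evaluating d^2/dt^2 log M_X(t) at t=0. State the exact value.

κ_2 = D^2[K](0) = 4

M_X(t) = (1 - t)^(-4)
K_X(t) = log M_X(t) = -4*log(1 - t)
D^2[K](t) = 4/(t^2 - 2*t + 1)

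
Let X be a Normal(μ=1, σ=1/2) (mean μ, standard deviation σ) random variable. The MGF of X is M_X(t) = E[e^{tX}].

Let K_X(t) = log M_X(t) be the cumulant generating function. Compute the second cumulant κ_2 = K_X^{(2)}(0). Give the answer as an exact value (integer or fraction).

M_X(t) = e^(t^2/8 + t)
K_X(t) = log M_X(t) = t^2/8 + t
K^(2)(t) = 1/4

κ_2 = K^(2)(0) = 1/4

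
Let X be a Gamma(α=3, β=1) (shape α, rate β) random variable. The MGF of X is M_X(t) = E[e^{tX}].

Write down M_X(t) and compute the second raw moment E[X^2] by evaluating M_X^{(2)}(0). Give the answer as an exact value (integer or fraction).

E[X^2] = d^2M/dt^2 |_{t=0} = 12

M_X(t) = (1 - t)^(-3)
dM/dt = 3/(t^4 - 4*t^3 + 6*t^2 - 4*t + 1)
d^2M/dt^2 = -12/(t^5 - 5*t^4 + 10*t^3 - 10*t^2 + 5*t - 1)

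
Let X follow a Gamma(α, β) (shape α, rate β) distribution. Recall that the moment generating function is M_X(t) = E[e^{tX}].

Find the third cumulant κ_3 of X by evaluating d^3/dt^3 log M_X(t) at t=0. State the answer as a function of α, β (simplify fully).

M_X(t) = (β/(β - t))^α
K_X(t) = log M_X(t) = α*(log(β) - log(β - t))
K^(3)(t) = -2*α/(-β^3 + 3*β^2*t - 3*β*t^2 + t^3)

κ_3 = K^(3)(0) = 2*α/β^3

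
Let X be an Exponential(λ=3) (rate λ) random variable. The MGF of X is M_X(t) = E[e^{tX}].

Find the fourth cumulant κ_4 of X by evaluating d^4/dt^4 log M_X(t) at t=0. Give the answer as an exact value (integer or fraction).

M_X(t) = 3/(3 - t)
K_X(t) = log M_X(t) = -log(3 - t) + log(3)
K^(4)(t) = 6/(t^4 - 12*t^3 + 54*t^2 - 108*t + 81)

κ_4 = K^(4)(0) = 2/27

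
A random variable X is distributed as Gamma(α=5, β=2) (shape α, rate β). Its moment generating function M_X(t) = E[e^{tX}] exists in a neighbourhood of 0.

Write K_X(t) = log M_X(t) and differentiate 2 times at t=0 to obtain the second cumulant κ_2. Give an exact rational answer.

κ_2 = K^(2)(0) = 5/4

M_X(t) = 32/(2 - t)^5
K_X(t) = log M_X(t) = -5*log(2 - t) + 5*log(2)
K^(2)(t) = 5/(t^2 - 4*t + 4)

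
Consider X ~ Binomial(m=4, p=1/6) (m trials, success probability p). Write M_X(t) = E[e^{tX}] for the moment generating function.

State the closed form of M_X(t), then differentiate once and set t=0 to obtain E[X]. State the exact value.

E[X] = M^(1)(0) = 2/3

M_X(t) = (e^(t)/6 + 5/6)^4
M^(1)(t) = e^(4*t)/324 + 5*e^(3*t)/108 + 25*e^(2*t)/108 + 125*e^(t)/324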